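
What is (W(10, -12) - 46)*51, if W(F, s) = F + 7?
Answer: -1479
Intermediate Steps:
W(F, s) = 7 + F
(W(10, -12) - 46)*51 = ((7 + 10) - 46)*51 = (17 - 46)*51 = -29*51 = -1479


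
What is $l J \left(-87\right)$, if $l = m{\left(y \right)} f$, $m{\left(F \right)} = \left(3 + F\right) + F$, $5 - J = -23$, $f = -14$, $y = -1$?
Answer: $34104$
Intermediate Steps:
$J = 28$ ($J = 5 - -23 = 5 + 23 = 28$)
$m{\left(F \right)} = 3 + 2 F$
$l = -14$ ($l = \left(3 + 2 \left(-1\right)\right) \left(-14\right) = \left(3 - 2\right) \left(-14\right) = 1 \left(-14\right) = -14$)
$l J \left(-87\right) = \left(-14\right) 28 \left(-87\right) = \left(-392\right) \left(-87\right) = 34104$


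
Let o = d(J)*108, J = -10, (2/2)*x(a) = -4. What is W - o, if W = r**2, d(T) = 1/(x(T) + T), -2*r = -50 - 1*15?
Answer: 29791/28 ≈ 1064.0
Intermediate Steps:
x(a) = -4
r = 65/2 (r = -(-50 - 1*15)/2 = -(-50 - 15)/2 = -1/2*(-65) = 65/2 ≈ 32.500)
d(T) = 1/(-4 + T)
W = 4225/4 (W = (65/2)**2 = 4225/4 ≈ 1056.3)
o = -54/7 (o = 108/(-4 - 10) = 108/(-14) = -1/14*108 = -54/7 ≈ -7.7143)
W - o = 4225/4 - 1*(-54/7) = 4225/4 + 54/7 = 29791/28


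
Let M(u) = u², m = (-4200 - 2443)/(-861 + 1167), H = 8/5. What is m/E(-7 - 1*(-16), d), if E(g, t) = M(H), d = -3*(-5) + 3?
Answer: -166075/19584 ≈ -8.4801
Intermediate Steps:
H = 8/5 (H = 8*(⅕) = 8/5 ≈ 1.6000)
m = -6643/306 ≈ -21.709
d = 18 (d = 15 + 3 = 18)
E(g, t) = 64/25 (E(g, t) = (8/5)² = 64/25)
m/E(-7 - 1*(-16), d) = -6643/(306*64/25) = -6643/306*25/64 = -166075/19584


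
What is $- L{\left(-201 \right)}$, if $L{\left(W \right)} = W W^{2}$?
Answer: $8120601$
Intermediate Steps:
$L{\left(W \right)} = W^{3}$
$- L{\left(-201 \right)} = - \left(-201\right)^{3} = \left(-1\right) \left(-8120601\right) = 8120601$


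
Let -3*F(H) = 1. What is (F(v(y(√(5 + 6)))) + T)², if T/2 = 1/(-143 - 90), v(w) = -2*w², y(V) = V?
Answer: 57121/488601 ≈ 0.11691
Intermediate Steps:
T = -2/233 (T = 2/(-143 - 90) = 2/(-233) = 2*(-1/233) = -2/233 ≈ -0.0085837)
F(H) = -⅓ (F(H) = -⅓*1 = -⅓)
(F(v(y(√(5 + 6)))) + T)² = (-⅓ - 2/233)² = (-239/699)² = 57121/488601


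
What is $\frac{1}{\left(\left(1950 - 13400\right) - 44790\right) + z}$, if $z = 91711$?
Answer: $\frac{1}{35471} \approx 2.8192 \cdot 10^{-5}$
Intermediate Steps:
$\frac{1}{\left(\left(1950 - 13400\right) - 44790\right) + z} = \frac{1}{\left(\left(1950 - 13400\right) - 44790\right) + 91711} = \frac{1}{\left(-11450 - 44790\right) + 91711} = \frac{1}{-56240 + 91711} = \frac{1}{35471}$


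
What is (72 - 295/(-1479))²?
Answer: 11402609089/2187441 ≈ 5212.8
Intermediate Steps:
(72 - 295/(-1479))² = (72 - 295*(-1/1479))² = (72 + 295/1479)² = (106783/1479)² = 11402609089/2187441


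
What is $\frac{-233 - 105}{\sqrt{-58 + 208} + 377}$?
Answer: $- \frac{127426}{141979} + \frac{1690 \sqrt{6}}{141979} \approx -0.86834$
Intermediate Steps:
$\frac{-233 - 105}{\sqrt{-58 + 208} + 377} = - \frac{338}{\sqrt{150} + 377} = - \frac{338}{5 \sqrt{6} + 377} = - \frac{338}{377 + 5 \sqrt{6}}$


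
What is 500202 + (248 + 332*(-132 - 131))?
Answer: 413134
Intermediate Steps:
500202 + (248 + 332*(-132 - 131)) = 500202 + (248 + 332*(-263)) = 500202 + (248 - 87316) = 500202 - 87068 = 413134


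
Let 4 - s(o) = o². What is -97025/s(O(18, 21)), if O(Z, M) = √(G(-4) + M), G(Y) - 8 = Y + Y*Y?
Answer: 97025/37 ≈ 2622.3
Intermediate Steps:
G(Y) = 8 + Y + Y² (G(Y) = 8 + (Y + Y*Y) = 8 + (Y + Y²) = 8 + Y + Y²)
O(Z, M) = √(20 + M) (O(Z, M) = √((8 - 4 + (-4)²) + M) = √((8 - 4 + 16) + M) = √(20 + M))
s(o) = 4 - o²
-97025/s(O(18, 21)) = -97025/(4 - (√(20 + 21))²) = -97025/(4 - (√41)²) = -97025/(4 - 1*41) = -97025/(4 - 41) = -97025/(-37) = -97025*(-1/37) = 97025/37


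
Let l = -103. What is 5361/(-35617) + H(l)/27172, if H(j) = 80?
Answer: -35704933/241946281 ≈ -0.14757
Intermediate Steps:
5361/(-35617) + H(l)/27172 = 5361/(-35617) + 80/27172 = 5361*(-1/35617) + 80*(1/27172) = -5361/35617 + 20/6793 = -35704933/241946281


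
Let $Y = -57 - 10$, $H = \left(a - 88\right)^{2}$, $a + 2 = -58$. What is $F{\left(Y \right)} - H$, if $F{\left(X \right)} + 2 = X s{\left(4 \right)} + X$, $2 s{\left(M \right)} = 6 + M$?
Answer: $-22308$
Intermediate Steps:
$a = -60$ ($a = -2 - 58 = -60$)
$H = 21904$ ($H = \left(-60 - 88\right)^{2} = \left(-148\right)^{2} = 21904$)
$Y = -67$
$s{\left(M \right)} = 3 + \frac{M}{2}$ ($s{\left(M \right)} = \frac{6 + M}{2} = 3 + \frac{M}{2}$)
$F{\left(X \right)} = -2 + 6 X$ ($F{\left(X \right)} = -2 + \left(X \left(3 + \frac{1}{2} \cdot 4\right) + X\right) = -2 + \left(X \left(3 + 2\right) + X\right) = -2 + \left(X 5 + X\right) = -2 + \left(5 X + X\right) = -2 + 6 X$)
$F{\left(Y \right)} - H = \left(-2 + 6 \left(-67\right)\right) - 21904 = \left(-2 - 402\right) - 21904 = -404 - 21904 = -22308$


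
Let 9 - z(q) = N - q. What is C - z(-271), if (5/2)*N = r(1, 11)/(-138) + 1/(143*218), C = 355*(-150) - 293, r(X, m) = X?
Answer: -286519392233/5377515 ≈ -53281.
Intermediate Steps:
C = -53543 (C = -53250 - 293 = -53543)
N = -15518/5377515 (N = 2*(1/(-138) + 1/(143*218))/5 = 2*(1*(-1/138) + (1/143)*(1/218))/5 = 2*(-1/138 + 1/31174)/5 = (2/5)*(-7759/1075503) = -15518/5377515 ≈ -0.0028857)
z(q) = 48413153/5377515 + q (z(q) = 9 - (-15518/5377515 - q) = 9 + (15518/5377515 + q) = 48413153/5377515 + q)
C - z(-271) = -53543 - (48413153/5377515 - 271) = -53543 - 1*(-1408893412/5377515) = -53543 + 1408893412/5377515 = -286519392233/5377515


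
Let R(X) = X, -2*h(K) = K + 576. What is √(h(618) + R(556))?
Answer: I*√41 ≈ 6.4031*I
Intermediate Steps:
h(K) = -288 - K/2 (h(K) = -(K + 576)/2 = -(576 + K)/2 = -288 - K/2)
√(h(618) + R(556)) = √((-288 - ½*618) + 556) = √((-288 - 309) + 556) = √(-597 + 556) = √(-41) = I*√41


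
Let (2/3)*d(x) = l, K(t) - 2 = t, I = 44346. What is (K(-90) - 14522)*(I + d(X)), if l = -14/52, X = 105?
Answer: -16845118155/26 ≈ -6.4789e+8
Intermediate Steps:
K(t) = 2 + t
l = -7/26 (l = -14*1/52 = -7/26 ≈ -0.26923)
d(x) = -21/52 (d(x) = (3/2)*(-7/26) = -21/52)
(K(-90) - 14522)*(I + d(X)) = ((2 - 90) - 14522)*(44346 - 21/52) = (-88 - 14522)*(2305971/52) = -14610*2305971/52 = -16845118155/26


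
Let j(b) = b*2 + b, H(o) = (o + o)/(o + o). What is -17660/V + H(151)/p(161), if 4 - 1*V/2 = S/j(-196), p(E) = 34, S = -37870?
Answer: 12611777/86258 ≈ 146.21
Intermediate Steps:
H(o) = 1 (H(o) = (2*o)/((2*o)) = (2*o)*(1/(2*o)) = 1)
j(b) = 3*b (j(b) = 2*b + b = 3*b)
V = -2537/21 (V = 8 - (-75740)/(3*(-196)) = 8 - (-75740)/(-588) = 8 - (-75740)*(-1)/588 = 8 - 2*2705/42 = 8 - 2705/21 = -2537/21 ≈ -120.81)
-17660/V + H(151)/p(161) = -17660/(-2537/21) + 1/34 = -17660*(-21/2537) + 1*(1/34) = 370860/2537 + 1/34 = 12611777/86258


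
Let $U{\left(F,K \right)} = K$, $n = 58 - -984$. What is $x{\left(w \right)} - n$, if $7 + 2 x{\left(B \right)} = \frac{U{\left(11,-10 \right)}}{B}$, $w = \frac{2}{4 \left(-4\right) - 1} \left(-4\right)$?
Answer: $- \frac{8449}{8} \approx -1056.1$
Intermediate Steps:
$n = 1042$ ($n = 58 + 984 = 1042$)
$w = \frac{8}{17}$ ($w = \frac{2}{-16 - 1} \left(-4\right) = \frac{2}{-17} \left(-4\right) = 2 \left(- \frac{1}{17}\right) \left(-4\right) = \left(- \frac{2}{17}\right) \left(-4\right) = \frac{8}{17} \approx 0.47059$)
$x{\left(B \right)} = - \frac{7}{2} - \frac{5}{B}$ ($x{\left(B \right)} = - \frac{7}{2} + \frac{\left(-10\right) \frac{1}{B}}{2} = - \frac{7}{2} - \frac{5}{B}$)
$x{\left(w \right)} - n = \left(- \frac{7}{2} - \frac{5}{\frac{8}{17}}\right) - 1042 = \left(- \frac{7}{2} - \frac{85}{8}\right) - 1042 = - \frac{113}{8} - 1042 = - \frac{8449}{8}$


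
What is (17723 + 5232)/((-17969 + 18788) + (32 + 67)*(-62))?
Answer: -22955/5319 ≈ -4.3157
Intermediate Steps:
(17723 + 5232)/((-17969 + 18788) + (32 + 67)*(-62)) = 22955/(819 + 99*(-62)) = 22955/(819 - 6138) = 22955/(-5319) = 22955*(-1/5319) = -22955/5319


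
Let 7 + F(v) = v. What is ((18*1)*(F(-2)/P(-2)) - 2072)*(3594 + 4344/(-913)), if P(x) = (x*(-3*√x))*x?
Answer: -6789898416/913 - 44239203*I*√2/1826 ≈ -7.4369e+6 - 34263.0*I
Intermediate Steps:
F(v) = -7 + v
P(x) = -3*x^(5/2) (P(x) = (-3*x^(3/2))*x = -3*x^(5/2))
((18*1)*(F(-2)/P(-2)) - 2072)*(3594 + 4344/(-913)) = ((18*1)*((-7 - 2)/((-12*I*√2))) - 2072)*(3594 + 4344/(-913)) = (18*(-9*I*√2/24) - 2072)*(3594 + 4344*(-1/913)) = (18*(-9*I*√2/24) - 2072)*(3594 - 4344/913) = (18*(-3*I*√2/8) - 2072)*(3276978/913) = (-27*I*√2/4 - 2072)*(3276978/913) = (-2072 - 27*I*√2/4)*(3276978/913) = -6789898416/913 - 44239203*I*√2/1826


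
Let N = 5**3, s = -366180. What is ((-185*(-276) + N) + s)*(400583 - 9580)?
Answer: -123163989985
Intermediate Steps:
N = 125
((-185*(-276) + N) + s)*(400583 - 9580) = ((-185*(-276) + 125) - 366180)*(400583 - 9580) = ((51060 + 125) - 366180)*391003 = (51185 - 366180)*391003 = -314995*391003 = -123163989985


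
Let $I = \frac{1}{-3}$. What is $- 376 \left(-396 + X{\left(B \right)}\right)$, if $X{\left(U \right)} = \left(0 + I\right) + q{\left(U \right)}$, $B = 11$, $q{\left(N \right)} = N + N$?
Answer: $\frac{422248}{3} \approx 1.4075 \cdot 10^{5}$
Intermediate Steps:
$q{\left(N \right)} = 2 N$
$I = - \frac{1}{3} \approx -0.33333$
$X{\left(U \right)} = - \frac{1}{3} + 2 U$ ($X{\left(U \right)} = \left(0 - \frac{1}{3}\right) + 2 U = - \frac{1}{3} + 2 U$)
$- 376 \left(-396 + X{\left(B \right)}\right) = - 376 \left(-396 + \left(- \frac{1}{3} + 2 \cdot 11\right)\right) = - 376 \left(-396 + \left(- \frac{1}{3} + 22\right)\right) = - 376 \left(-396 + \frac{65}{3}\right) = \left(-376\right) \left(- \frac{1123}{3}\right) = \frac{422248}{3}$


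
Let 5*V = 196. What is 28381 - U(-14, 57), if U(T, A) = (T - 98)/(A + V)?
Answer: 13651821/481 ≈ 28382.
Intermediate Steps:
V = 196/5 (V = (⅕)*196 = 196/5 ≈ 39.200)
U(T, A) = (-98 + T)/(196/5 + A) (U(T, A) = (T - 98)/(A + 196/5) = (-98 + T)/(196/5 + A))
28381 - U(-14, 57) = 28381 - 5*(-98 - 14)/(196 + 5*57) = 28381 - 5*(-112)/(196 + 285) = 28381 - 5*(-112)/481 = 28381 - 1*(-560/481) = 28381 + 560/481 = 13651821/481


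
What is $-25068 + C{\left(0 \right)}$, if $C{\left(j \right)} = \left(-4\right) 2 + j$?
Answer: $-25076$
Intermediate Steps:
$C{\left(j \right)} = -8 + j$
$-25068 + C{\left(0 \right)} = -25068 + \left(-8 + 0\right) = -25068 - 8 = -25076$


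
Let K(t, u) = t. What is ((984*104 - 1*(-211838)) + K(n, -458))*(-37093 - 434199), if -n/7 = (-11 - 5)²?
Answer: -147223137544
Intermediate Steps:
n = -1792 (n = -7*(-11 - 5)² = -7*(-16)² = -7*256 = -1792)
((984*104 - 1*(-211838)) + K(n, -458))*(-37093 - 434199) = ((984*104 - 1*(-211838)) - 1792)*(-37093 - 434199) = ((102336 + 211838) - 1792)*(-471292) = (314174 - 1792)*(-471292) = 312382*(-471292) = -147223137544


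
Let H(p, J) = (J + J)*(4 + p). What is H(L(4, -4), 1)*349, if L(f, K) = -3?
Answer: 698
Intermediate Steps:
H(p, J) = 2*J*(4 + p) (H(p, J) = (2*J)*(4 + p) = 2*J*(4 + p))
H(L(4, -4), 1)*349 = (2*1*(4 - 3))*349 = (2*1*1)*349 = 2*349 = 698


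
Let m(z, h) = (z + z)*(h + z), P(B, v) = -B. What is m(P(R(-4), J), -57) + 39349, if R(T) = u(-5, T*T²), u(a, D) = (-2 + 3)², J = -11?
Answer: 39465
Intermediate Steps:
u(a, D) = 1 (u(a, D) = 1² = 1)
R(T) = 1
m(z, h) = 2*z*(h + z) (m(z, h) = (2*z)*(h + z) = 2*z*(h + z))
m(P(R(-4), J), -57) + 39349 = 2*(-1*1)*(-57 - 1*1) + 39349 = 2*(-1)*(-57 - 1) + 39349 = 2*(-1)*(-58) + 39349 = 116 + 39349 = 39465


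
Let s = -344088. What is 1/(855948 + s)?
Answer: 1/511860 ≈ 1.9537e-6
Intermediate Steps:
1/(855948 + s) = 1/(855948 - 344088) = 1/511860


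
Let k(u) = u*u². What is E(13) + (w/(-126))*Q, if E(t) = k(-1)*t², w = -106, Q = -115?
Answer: -16742/63 ≈ -265.75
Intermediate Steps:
k(u) = u³
E(t) = -t² (E(t) = (-1)³*t² = -t²)
E(13) + (w/(-126))*Q = -1*13² - 106/(-126)*(-115) = -1*169 - 106*(-1/126)*(-115) = -169 + (53/63)*(-115) = -169 - 6095/63 = -16742/63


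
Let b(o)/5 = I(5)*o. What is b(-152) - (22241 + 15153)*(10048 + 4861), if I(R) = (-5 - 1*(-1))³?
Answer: -557458506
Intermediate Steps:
I(R) = -64 (I(R) = (-5 + 1)³ = (-4)³ = -64)
b(o) = -320*o (b(o) = 5*(-64*o) = -320*o)
b(-152) - (22241 + 15153)*(10048 + 4861) = -320*(-152) - (22241 + 15153)*(10048 + 4861) = 48640 - 37394*14909 = 48640 - 1*557507146 = 48640 - 557507146 = -557458506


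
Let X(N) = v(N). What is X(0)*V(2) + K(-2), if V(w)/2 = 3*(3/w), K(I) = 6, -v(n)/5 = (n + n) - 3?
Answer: 141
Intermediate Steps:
v(n) = 15 - 10*n (v(n) = -5*((n + n) - 3) = -5*(2*n - 3) = -5*(-3 + 2*n) = 15 - 10*n)
X(N) = 15 - 10*N
V(w) = 18/w (V(w) = 2*(3*(3/w)) = 2*(9/w) = 18/w)
X(0)*V(2) + K(-2) = (15 - 10*0)*(18/2) + 6 = (15 + 0)*(18*(1/2)) + 6 = 15*9 + 6 = 135 + 6 = 141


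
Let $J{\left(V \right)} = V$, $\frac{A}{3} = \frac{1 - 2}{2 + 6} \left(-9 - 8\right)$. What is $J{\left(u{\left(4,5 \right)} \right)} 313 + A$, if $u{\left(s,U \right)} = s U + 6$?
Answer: $\frac{65155}{8} \approx 8144.4$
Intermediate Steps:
$u{\left(s,U \right)} = 6 + U s$ ($u{\left(s,U \right)} = U s + 6 = 6 + U s$)
$A = \frac{51}{8}$ ($A = 3 \frac{1 - 2}{2 + 6} \left(-9 - 8\right) = 3 - \frac{1}{8} \left(-17\right) = 3 \left(-1\right) \frac{1}{8} \left(-17\right) = 3 \left(\left(- \frac{1}{8}\right) \left(-17\right)\right) = 3 \cdot \frac{17}{8} = \frac{51}{8} \approx 6.375$)
$J{\left(u{\left(4,5 \right)} \right)} 313 + A = \left(6 + 5 \cdot 4\right) 313 + \frac{51}{8} = \left(6 + 20\right) 313 + \frac{51}{8} = 26 \cdot 313 + \frac{51}{8} = 8138 + \frac{51}{8} = \frac{65155}{8}$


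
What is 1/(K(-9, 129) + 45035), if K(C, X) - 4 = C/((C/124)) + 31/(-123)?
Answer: 123/5555018 ≈ 2.2142e-5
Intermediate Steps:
K(C, X) = 15713/123 (K(C, X) = 4 + (C/((C/124)) + 31/(-123)) = 4 + (C/((C*(1/124))) + 31*(-1/123)) = 4 + (C/((C/124)) - 31/123) = 4 + (C*(124/C) - 31/123) = 4 + (124 - 31/123) = 4 + 15221/123 = 15713/123)
1/(K(-9, 129) + 45035) = 1/(15713/123 + 45035) = 1/(5555018/123) = 123/5555018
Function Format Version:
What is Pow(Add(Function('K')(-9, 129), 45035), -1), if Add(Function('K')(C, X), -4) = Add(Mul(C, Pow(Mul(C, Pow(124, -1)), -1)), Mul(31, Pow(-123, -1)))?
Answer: Rational(123, 5555018) ≈ 2.2142e-5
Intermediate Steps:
Function('K')(C, X) = Rational(15713, 123) (Function('K')(C, X) = Add(4, Add(Mul(C, Pow(Mul(C, Pow(124, -1)), -1)), Mul(31, Pow(-123, -1)))) = Add(4, Add(Mul(C, Pow(Mul(C, Rational(1, 124)), -1)), Mul(31, Rational(-1, 123)))) = Add(4, Add(Mul(C, Pow(Mul(Rational(1, 124), C), -1)), Rational(-31, 123))) = Add(4, Add(Mul(C, Mul(124, Pow(C, -1))), Rational(-31, 123))) = Add(4, Add(124, Rational(-31, 123))) = Add(4, Rational(15221, 123)) = Rational(15713, 123))
Pow(Add(Function('K')(-9, 129), 45035), -1) = Pow(Add(Rational(15713, 123), 45035), -1) = Pow(Rational(5555018, 123), -1) = Rational(123, 5555018)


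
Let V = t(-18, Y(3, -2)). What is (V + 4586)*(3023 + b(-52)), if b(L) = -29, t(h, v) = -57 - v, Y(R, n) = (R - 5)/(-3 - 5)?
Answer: 27118155/2 ≈ 1.3559e+7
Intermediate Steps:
Y(R, n) = 5/8 - R/8 (Y(R, n) = (-5 + R)/(-8) = (-5 + R)*(-1/8) = 5/8 - R/8)
V = -229/4 (V = -57 - (5/8 - 1/8*3) = -57 - (5/8 - 3/8) = -57 - 1*1/4 = -57 - 1/4 = -229/4 ≈ -57.250)
(V + 4586)*(3023 + b(-52)) = (-229/4 + 4586)*(3023 - 29) = (18115/4)*2994 = 27118155/2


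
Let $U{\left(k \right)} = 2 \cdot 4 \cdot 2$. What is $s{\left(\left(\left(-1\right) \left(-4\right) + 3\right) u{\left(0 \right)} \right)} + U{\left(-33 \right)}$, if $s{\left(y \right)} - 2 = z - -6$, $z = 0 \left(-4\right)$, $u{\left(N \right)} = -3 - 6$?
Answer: $24$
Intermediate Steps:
$u{\left(N \right)} = -9$ ($u{\left(N \right)} = -3 - 6 = -9$)
$z = 0$
$U{\left(k \right)} = 16$ ($U{\left(k \right)} = 8 \cdot 2 = 16$)
$s{\left(y \right)} = 8$ ($s{\left(y \right)} = 2 + \left(0 - -6\right) = 2 + \left(0 + 6\right) = 2 + 6 = 8$)
$s{\left(\left(\left(-1\right) \left(-4\right) + 3\right) u{\left(0 \right)} \right)} + U{\left(-33 \right)} = 8 + 16 = 24$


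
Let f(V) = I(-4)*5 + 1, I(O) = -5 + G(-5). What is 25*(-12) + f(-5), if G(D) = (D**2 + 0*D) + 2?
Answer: -189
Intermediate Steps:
G(D) = 2 + D**2 (G(D) = (D**2 + 0) + 2 = D**2 + 2 = 2 + D**2)
I(O) = 22 (I(O) = -5 + (2 + (-5)**2) = -5 + (2 + 25) = -5 + 27 = 22)
f(V) = 111 (f(V) = 22*5 + 1 = 110 + 1 = 111)
25*(-12) + f(-5) = 25*(-12) + 111 = -300 + 111 = -189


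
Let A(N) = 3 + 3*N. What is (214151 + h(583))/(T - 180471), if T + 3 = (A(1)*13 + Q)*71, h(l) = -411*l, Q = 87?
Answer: 25462/168759 ≈ 0.15088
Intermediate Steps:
T = 11712 (T = -3 + ((3 + 3*1)*13 + 87)*71 = -3 + ((3 + 3)*13 + 87)*71 = -3 + (6*13 + 87)*71 = -3 + (78 + 87)*71 = -3 + 165*71 = -3 + 11715 = 11712)
(214151 + h(583))/(T - 180471) = (214151 - 411*583)/(11712 - 180471) = (214151 - 239613)/(-168759) = -25462*(-1/168759) = 25462/168759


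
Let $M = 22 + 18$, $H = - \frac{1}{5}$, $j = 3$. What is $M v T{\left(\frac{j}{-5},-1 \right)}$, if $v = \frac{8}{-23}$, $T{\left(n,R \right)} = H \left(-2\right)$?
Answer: $- \frac{128}{23} \approx -5.5652$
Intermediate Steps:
$H = - \frac{1}{5}$ ($H = \left(-1\right) \frac{1}{5} = - \frac{1}{5} \approx -0.2$)
$M = 40$
$T{\left(n,R \right)} = \frac{2}{5}$ ($T{\left(n,R \right)} = \left(- \frac{1}{5}\right) \left(-2\right) = \frac{2}{5}$)
$v = - \frac{8}{23}$ ($v = 8 \left(- \frac{1}{23}\right) = - \frac{8}{23} \approx -0.34783$)
$M v T{\left(\frac{j}{-5},-1 \right)} = 40 \left(- \frac{8}{23}\right) \frac{2}{5} = \left(- \frac{320}{23}\right) \frac{2}{5} = - \frac{128}{23}$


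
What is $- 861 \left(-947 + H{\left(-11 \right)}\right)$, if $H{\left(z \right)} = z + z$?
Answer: $834309$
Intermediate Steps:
$H{\left(z \right)} = 2 z$
$- 861 \left(-947 + H{\left(-11 \right)}\right) = - 861 \left(-947 + 2 \left(-11\right)\right) = - 861 \left(-947 - 22\right) = \left(-861\right) \left(-969\right) = 834309$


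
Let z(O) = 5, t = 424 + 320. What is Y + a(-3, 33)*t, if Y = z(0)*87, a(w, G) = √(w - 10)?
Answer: 435 + 744*I*√13 ≈ 435.0 + 2682.5*I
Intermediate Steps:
t = 744
a(w, G) = √(-10 + w)
Y = 435 (Y = 5*87 = 435)
Y + a(-3, 33)*t = 435 + √(-10 - 3)*744 = 435 + √(-13)*744 = 435 + (I*√13)*744 = 435 + 744*I*√13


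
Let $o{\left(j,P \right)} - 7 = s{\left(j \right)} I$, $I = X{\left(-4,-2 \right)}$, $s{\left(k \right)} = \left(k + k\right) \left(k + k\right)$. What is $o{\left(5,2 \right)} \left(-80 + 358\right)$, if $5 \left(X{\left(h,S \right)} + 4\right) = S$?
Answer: $-120374$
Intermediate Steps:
$X{\left(h,S \right)} = -4 + \frac{S}{5}$
$s{\left(k \right)} = 4 k^{2}$ ($s{\left(k \right)} = 2 k 2 k = 4 k^{2}$)
$I = - \frac{22}{5}$ ($I = -4 + \frac{1}{5} \left(-2\right) = -4 - \frac{2}{5} = - \frac{22}{5} \approx -4.4$)
$o{\left(j,P \right)} = 7 - \frac{88 j^{2}}{5}$ ($o{\left(j,P \right)} = 7 + 4 j^{2} \left(- \frac{22}{5}\right) = 7 - \frac{88 j^{2}}{5}$)
$o{\left(5,2 \right)} \left(-80 + 358\right) = \left(7 - \frac{88 \cdot 5^{2}}{5}\right) \left(-80 + 358\right) = \left(7 - 440\right) 278 = \left(-433\right) 278 = -120374$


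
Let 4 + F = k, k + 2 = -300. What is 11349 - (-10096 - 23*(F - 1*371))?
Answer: 5874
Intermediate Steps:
k = -302 (k = -2 - 300 = -302)
F = -306 (F = -4 - 302 = -306)
11349 - (-10096 - 23*(F - 1*371)) = 11349 - (-10096 - 23*(-306 - 1*371)) = 11349 - (-10096 - 23*(-306 - 371)) = 11349 - (-10096 - 23*(-677)) = 11349 - (-10096 - 1*(-15571)) = 11349 - (-10096 + 15571) = 11349 - 1*5475 = 11349 - 5475 = 5874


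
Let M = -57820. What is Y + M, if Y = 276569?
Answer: 218749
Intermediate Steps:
Y + M = 276569 - 57820 = 218749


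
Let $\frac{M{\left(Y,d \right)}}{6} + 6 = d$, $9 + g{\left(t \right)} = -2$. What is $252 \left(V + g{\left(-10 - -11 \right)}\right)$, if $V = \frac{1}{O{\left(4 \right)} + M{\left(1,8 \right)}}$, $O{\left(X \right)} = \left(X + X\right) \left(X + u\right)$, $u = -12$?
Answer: $- \frac{36099}{13} \approx -2776.8$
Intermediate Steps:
$g{\left(t \right)} = -11$ ($g{\left(t \right)} = -9 - 2 = -11$)
$O{\left(X \right)} = 2 X \left(-12 + X\right)$ ($O{\left(X \right)} = \left(X + X\right) \left(X - 12\right) = 2 X \left(-12 + X\right)$)
$M{\left(Y,d \right)} = -36 + 6 d$
$V = - \frac{1}{52}$ ($V = \frac{1}{2 \cdot 4 \left(-12 + 4\right) + \left(-36 + 6 \cdot 8\right)} = \frac{1}{2 \cdot 4 \left(-8\right) + \left(-36 + 48\right)} = \frac{1}{-64 + 12} = \frac{1}{-52} = - \frac{1}{52} \approx -0.019231$)
$252 \left(V + g{\left(-10 - -11 \right)}\right) = 252 \left(- \frac{1}{52} - 11\right) = 252 \left(- \frac{573}{52}\right) = - \frac{36099}{13}$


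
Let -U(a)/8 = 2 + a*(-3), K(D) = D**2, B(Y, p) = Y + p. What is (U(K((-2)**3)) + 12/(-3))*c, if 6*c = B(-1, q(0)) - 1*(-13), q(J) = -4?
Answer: 6064/3 ≈ 2021.3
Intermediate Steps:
U(a) = -16 + 24*a (U(a) = -8*(2 + a*(-3)) = -8*(2 - 3*a) = -16 + 24*a)
c = 4/3 (c = ((-1 - 4) - 1*(-13))/6 = (-5 + 13)/6 = (1/6)*8 = 4/3 ≈ 1.3333)
(U(K((-2)**3)) + 12/(-3))*c = ((-16 + 24*((-2)**3)**2) + 12/(-3))*(4/3) = ((-16 + 24*(-8)**2) + 12*(-1/3))*(4/3) = ((-16 + 24*64) - 4)*(4/3) = ((-16 + 1536) - 4)*(4/3) = (1520 - 4)*(4/3) = 1516*(4/3) = 6064/3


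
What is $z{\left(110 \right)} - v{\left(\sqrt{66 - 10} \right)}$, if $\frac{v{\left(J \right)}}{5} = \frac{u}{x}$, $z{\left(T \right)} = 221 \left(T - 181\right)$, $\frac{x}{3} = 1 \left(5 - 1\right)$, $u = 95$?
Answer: $- \frac{188767}{12} \approx -15731.0$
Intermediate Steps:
$x = 12$ ($x = 3 \cdot 1 \left(5 - 1\right) = 3 \cdot 1 \cdot 4 = 3 \cdot 4 = 12$)
$z{\left(T \right)} = -40001 + 221 T$ ($z{\left(T \right)} = 221 \left(-181 + T\right) = -40001 + 221 T$)
$v{\left(J \right)} = \frac{475}{12}$ ($v{\left(J \right)} = 5 \cdot \frac{95}{12} = \frac{475}{12}$)
$z{\left(110 \right)} - v{\left(\sqrt{66 - 10} \right)} = \left(-40001 + 221 \cdot 110\right) - \frac{475}{12} = \left(-40001 + 24310\right) - \frac{475}{12} = -15691 - \frac{475}{12} = - \frac{188767}{12}$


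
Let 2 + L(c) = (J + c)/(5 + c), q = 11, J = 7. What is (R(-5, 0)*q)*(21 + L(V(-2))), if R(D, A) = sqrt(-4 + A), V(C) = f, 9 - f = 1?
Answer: 5764*I/13 ≈ 443.38*I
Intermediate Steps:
f = 8 (f = 9 - 1*1 = 9 - 1 = 8)
V(C) = 8
L(c) = -2 + (7 + c)/(5 + c)
(R(-5, 0)*q)*(21 + L(V(-2))) = (sqrt(-4 + 0)*11)*(21 + (-3 - 1*8)/(5 + 8)) = (sqrt(-4)*11)*(21 + (-3 - 8)/13) = ((2*I)*11)*(21 + (1/13)*(-11)) = (22*I)*(21 - 11/13) = (22*I)*(262/13) = 5764*I/13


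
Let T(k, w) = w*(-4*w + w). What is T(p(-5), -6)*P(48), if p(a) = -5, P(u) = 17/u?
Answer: -153/4 ≈ -38.250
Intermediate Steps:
T(k, w) = -3*w**2 (T(k, w) = w*(-3*w) = -3*w**2)
T(p(-5), -6)*P(48) = (-3*(-6)**2)*(17/48) = (-3*36)*(17*(1/48)) = -108*17/48 = -153/4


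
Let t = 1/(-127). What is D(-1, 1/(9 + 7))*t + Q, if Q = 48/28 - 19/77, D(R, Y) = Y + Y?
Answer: 114731/78232 ≈ 1.4665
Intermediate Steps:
D(R, Y) = 2*Y
t = -1/127 ≈ -0.0078740
Q = 113/77 (Q = 48*(1/28) - 19*1/77 = 12/7 - 19/77 = 113/77 ≈ 1.4675)
D(-1, 1/(9 + 7))*t + Q = (2/(9 + 7))*(-1/127) + 113/77 = (2/16)*(-1/127) + 113/77 = (2*(1/16))*(-1/127) + 113/77 = (⅛)*(-1/127) + 113/77 = -1/1016 + 113/77 = 114731/78232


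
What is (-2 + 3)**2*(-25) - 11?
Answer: -36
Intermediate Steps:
(-2 + 3)**2*(-25) - 11 = 1**2*(-25) - 11 = 1*(-25) - 11 = -25 - 11 = -36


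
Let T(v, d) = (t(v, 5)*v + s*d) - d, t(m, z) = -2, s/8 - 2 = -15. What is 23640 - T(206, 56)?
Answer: 29932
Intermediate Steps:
s = -104 (s = 16 + 8*(-15) = 16 - 120 = -104)
T(v, d) = -105*d - 2*v (T(v, d) = (-2*v - 104*d) - d = (-104*d - 2*v) - d = -105*d - 2*v)
23640 - T(206, 56) = 23640 - (-105*56 - 2*206) = 23640 - (-5880 - 412) = 23640 - 1*(-6292) = 23640 + 6292 = 29932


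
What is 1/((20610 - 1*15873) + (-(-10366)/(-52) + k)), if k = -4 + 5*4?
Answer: 26/118395 ≈ 0.00021960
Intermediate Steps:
k = 16 (k = -4 + 20 = 16)
1/((20610 - 1*15873) + (-(-10366)/(-52) + k)) = 1/((20610 - 1*15873) + (-(-10366)/(-52) + 16)) = 1/((20610 - 15873) + (-(-10366)*(-1)/52 + 16)) = 1/(4737 + (-142*73/52 + 16)) = 1/(4737 + (-5183/26 + 16)) = 1/(4737 - 4767/26) = 1/(118395/26) = 26/118395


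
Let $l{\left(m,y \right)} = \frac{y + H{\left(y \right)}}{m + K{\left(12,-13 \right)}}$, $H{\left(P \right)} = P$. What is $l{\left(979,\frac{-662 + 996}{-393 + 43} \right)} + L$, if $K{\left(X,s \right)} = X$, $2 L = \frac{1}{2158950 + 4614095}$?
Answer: $- \frac{904844127}{469846131650} \approx -0.0019258$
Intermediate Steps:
$L = \frac{1}{13546090}$ ($L = \frac{1}{2 \left(2158950 + 4614095\right)} = \frac{1}{2 \cdot 6773045} = \frac{1}{2} \cdot \frac{1}{6773045} = \frac{1}{13546090} \approx 7.3822 \cdot 10^{-8}$)
$l{\left(m,y \right)} = \frac{2 y}{12 + m}$ ($l{\left(m,y \right)} = \frac{y + y}{m + 12} = \frac{2 y}{12 + m}$)
$l{\left(979,\frac{-662 + 996}{-393 + 43} \right)} + L = \frac{2 \frac{-662 + 996}{-393 + 43}}{12 + 979} + \frac{1}{13546090} = \frac{2 \frac{334}{-350}}{991} + \frac{1}{13546090} = 2 \cdot 334 \left(- \frac{1}{350}\right) \frac{1}{991} + \frac{1}{13546090} = 2 \left(- \frac{167}{175}\right) \frac{1}{991} + \frac{1}{13546090} = - \frac{334}{173425} + \frac{1}{13546090} = - \frac{904844127}{469846131650}$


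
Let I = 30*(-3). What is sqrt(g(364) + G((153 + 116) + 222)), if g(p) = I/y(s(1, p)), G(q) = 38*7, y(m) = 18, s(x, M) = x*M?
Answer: 3*sqrt(29) ≈ 16.155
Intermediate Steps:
s(x, M) = M*x
I = -90
G(q) = 266
g(p) = -5 (g(p) = -90/18 = -90*1/18 = -5)
sqrt(g(364) + G((153 + 116) + 222)) = sqrt(-5 + 266) = sqrt(261) = 3*sqrt(29)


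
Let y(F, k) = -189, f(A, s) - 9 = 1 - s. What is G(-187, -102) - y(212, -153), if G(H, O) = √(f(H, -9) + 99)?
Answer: 189 + √118 ≈ 199.86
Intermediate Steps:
f(A, s) = 10 - s (f(A, s) = 9 + (1 - s) = 10 - s)
G(H, O) = √118 (G(H, O) = √((10 - 1*(-9)) + 99) = √((10 + 9) + 99) = √(19 + 99) = √118)
G(-187, -102) - y(212, -153) = √118 - 1*(-189) = √118 + 189 = 189 + √118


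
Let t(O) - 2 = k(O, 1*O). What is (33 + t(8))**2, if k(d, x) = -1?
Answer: 1156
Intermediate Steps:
t(O) = 1 (t(O) = 2 - 1 = 1)
(33 + t(8))**2 = (33 + 1)**2 = 34**2 = 1156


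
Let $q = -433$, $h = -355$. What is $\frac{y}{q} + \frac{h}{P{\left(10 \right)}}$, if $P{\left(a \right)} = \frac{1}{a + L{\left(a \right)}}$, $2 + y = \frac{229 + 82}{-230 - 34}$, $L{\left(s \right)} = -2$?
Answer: $- \frac{324645241}{114312} \approx -2840.0$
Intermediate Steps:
$y = - \frac{839}{264}$ ($y = -2 + \frac{229 + 82}{-230 - 34} = -2 + \frac{311}{-264} = -2 + 311 \left(- \frac{1}{264}\right) = -2 - \frac{311}{264} = - \frac{839}{264} \approx -3.178$)
$P{\left(a \right)} = \frac{1}{-2 + a}$ ($P{\left(a \right)} = \frac{1}{a - 2} = \frac{1}{-2 + a}$)
$\frac{y}{q} + \frac{h}{P{\left(10 \right)}} = - \frac{839}{264 \left(-433\right)} - \frac{355}{\frac{1}{-2 + 10}} = \left(- \frac{839}{264}\right) \left(- \frac{1}{433}\right) - \frac{355}{\frac{1}{8}} = \frac{839}{114312} - 355 \frac{1}{\frac{1}{8}} = \frac{839}{114312} - 2840 = - \frac{324645241}{114312}$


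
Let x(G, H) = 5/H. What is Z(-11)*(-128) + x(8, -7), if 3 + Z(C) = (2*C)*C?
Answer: -214149/7 ≈ -30593.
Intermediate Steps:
Z(C) = -3 + 2*C² (Z(C) = -3 + (2*C)*C = -3 + 2*C²)
Z(-11)*(-128) + x(8, -7) = (-3 + 2*(-11)²)*(-128) + 5/(-7) = (-3 + 2*121)*(-128) + 5*(-⅐) = (-3 + 242)*(-128) - 5/7 = 239*(-128) - 5/7 = -30592 - 5/7 = -214149/7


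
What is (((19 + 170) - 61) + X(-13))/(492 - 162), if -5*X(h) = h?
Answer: 653/1650 ≈ 0.39576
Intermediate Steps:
X(h) = -h/5
(((19 + 170) - 61) + X(-13))/(492 - 162) = (((19 + 170) - 61) - 1/5*(-13))/(492 - 162) = ((189 - 61) + 13/5)/330 = (128 + 13/5)*(1/330) = (653/5)*(1/330) = 653/1650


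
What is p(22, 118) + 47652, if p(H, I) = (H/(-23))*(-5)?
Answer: 1096106/23 ≈ 47657.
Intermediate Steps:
p(H, I) = 5*H/23 (p(H, I) = (H*(-1/23))*(-5) = -H/23*(-5) = 5*H/23)
p(22, 118) + 47652 = (5/23)*22 + 47652 = 110/23 + 47652 = 1096106/23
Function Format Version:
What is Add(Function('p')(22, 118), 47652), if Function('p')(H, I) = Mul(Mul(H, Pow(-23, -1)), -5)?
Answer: Rational(1096106, 23) ≈ 47657.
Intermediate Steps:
Function('p')(H, I) = Mul(Rational(5, 23), H) (Function('p')(H, I) = Mul(Mul(H, Rational(-1, 23)), -5) = Mul(Mul(Rational(-1, 23), H), -5) = Mul(Rational(5, 23), H))
Add(Function('p')(22, 118), 47652) = Add(Mul(Rational(5, 23), 22), 47652) = Add(Rational(110, 23), 47652) = Rational(1096106, 23)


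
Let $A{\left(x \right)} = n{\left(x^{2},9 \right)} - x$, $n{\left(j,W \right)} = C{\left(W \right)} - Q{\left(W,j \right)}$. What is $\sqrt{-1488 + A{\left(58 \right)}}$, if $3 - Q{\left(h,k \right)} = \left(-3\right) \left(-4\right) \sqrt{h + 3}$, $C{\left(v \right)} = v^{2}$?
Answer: $2 \sqrt{-367 + 6 \sqrt{3}} \approx 37.768 i$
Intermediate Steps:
$Q{\left(h,k \right)} = 3 - 12 \sqrt{3 + h}$ ($Q{\left(h,k \right)} = 3 - \left(-3\right) \left(-4\right) \sqrt{h + 3} = 3 - 12 \sqrt{3 + h}$)
$n{\left(j,W \right)} = -3 + W^{2} + 12 \sqrt{3 + W}$ ($n{\left(j,W \right)} = W^{2} - \left(3 - 12 \sqrt{3 + W}\right) = W^{2} + \left(-3 + 12 \sqrt{3 + W}\right) = -3 + W^{2} + 12 \sqrt{3 + W}$)
$A{\left(x \right)} = 78 - x + 24 \sqrt{3}$ ($A{\left(x \right)} = \left(-3 + 9^{2} + 12 \sqrt{3 + 9}\right) - x = \left(-3 + 81 + 12 \sqrt{12}\right) - x = \left(-3 + 81 + 12 \cdot 2 \sqrt{3}\right) - x = \left(-3 + 81 + 24 \sqrt{3}\right) - x = \left(78 + 24 \sqrt{3}\right) - x = 78 - x + 24 \sqrt{3}$)
$\sqrt{-1488 + A{\left(58 \right)}} = \sqrt{-1488 + \left(78 - 58 + 24 \sqrt{3}\right)} = \sqrt{-1488 + \left(20 + 24 \sqrt{3}\right)} = \sqrt{-1468 + 24 \sqrt{3}}$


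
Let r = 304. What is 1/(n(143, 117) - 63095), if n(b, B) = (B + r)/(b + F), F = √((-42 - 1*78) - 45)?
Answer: (-√165 + 143*I)/(-9022164*I + 63095*√165) ≈ -1.585e-5 + 6.5905e-11*I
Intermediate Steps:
F = I*√165 (F = √((-42 - 78) - 45) = √(-120 - 45) = √(-165) = I*√165 ≈ 12.845*I)
n(b, B) = (304 + B)/(b + I*√165) (n(b, B) = (B + 304)/(b + I*√165) = (304 + B)/(b + I*√165))
1/(n(143, 117) - 63095) = 1/((304 + 117)/(143 + I*√165) - 63095) = 1/(421/(143 + I*√165) - 63095) = 1/(-63095 + 421/(143 + I*√165))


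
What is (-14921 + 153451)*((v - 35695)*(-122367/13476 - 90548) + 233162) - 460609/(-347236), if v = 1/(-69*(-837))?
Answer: 124508496425700944387894631/278031517964 ≈ 4.4782e+14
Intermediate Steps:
v = 1/57753 ≈ 1.7315e-5
(-14921 + 153451)*((v - 35695)*(-122367/13476 - 90548) + 233162) - 460609/(-347236) = (-14921 + 153451)*((1/57753 - 35695)*(-122367/13476 - 90548) + 233162) - 460609/(-347236) = 138530*(-2061493334*(-122367*1/13476 - 90548)/57753 + 233162) - 460609*(-1)/347236 = 138530*(-2061493334*(-40789/4492 - 90548)/57753 + 233162) - 1*(-460609/347236) = 138530*(-2061493334/57753*(-406782405/4492) + 233162) + 460609/347236 = 138530*(5176414915407335/1601398 + 233162) + 460609/347236 = 138530*(5176788300567811/1601398) + 460609/347236 = 358570241638829428915/800699 + 460609/347236 = 124508496425700944387894631/278031517964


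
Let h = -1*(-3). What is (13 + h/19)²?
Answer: 62500/361 ≈ 173.13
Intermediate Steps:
h = 3
(13 + h/19)² = (13 + 3/19)² = (250/19)² = 62500/361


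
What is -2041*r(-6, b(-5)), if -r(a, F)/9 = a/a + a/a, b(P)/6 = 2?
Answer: 36738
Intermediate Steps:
b(P) = 12 (b(P) = 6*2 = 12)
r(a, F) = -18 (r(a, F) = -9*(a/a + a/a) = -9*(1 + 1) = -9*2 = -18)
-2041*r(-6, b(-5)) = -2041*(-18) = 36738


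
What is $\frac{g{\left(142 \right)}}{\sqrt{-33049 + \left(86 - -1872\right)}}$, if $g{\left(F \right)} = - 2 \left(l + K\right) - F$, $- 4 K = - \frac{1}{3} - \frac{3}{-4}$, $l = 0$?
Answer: $\frac{3403 i \sqrt{31091}}{746184} \approx 0.80414 i$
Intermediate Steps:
$K = - \frac{5}{48}$ ($K = - \frac{- \frac{1}{3} - \frac{3}{-4}}{4} = - \frac{\left(-1\right) \frac{1}{3} - - \frac{3}{4}}{4} = - \frac{- \frac{1}{3} + \frac{3}{4}}{4} = \left(- \frac{1}{4}\right) \frac{5}{12} = - \frac{5}{48} \approx -0.10417$)
$g{\left(F \right)} = \frac{5}{24} - F$ ($g{\left(F \right)} = - 2 \left(0 - \frac{5}{48}\right) - F = \left(-2\right) \left(- \frac{5}{48}\right) - F = \frac{5}{24} - F$)
$\frac{g{\left(142 \right)}}{\sqrt{-33049 + \left(86 - -1872\right)}} = \frac{\frac{5}{24} - 142}{\sqrt{-33049 + \left(86 - -1872\right)}} = \frac{\frac{5}{24} - 142}{\sqrt{-33049 + \left(86 + 1872\right)}} = - \frac{3403}{24 \sqrt{-33049 + 1958}} = - \frac{3403}{24 \sqrt{-31091}} = - \frac{3403}{24 i \sqrt{31091}} = - \frac{3403 \left(- \frac{i \sqrt{31091}}{31091}\right)}{24} = \frac{3403 i \sqrt{31091}}{746184}$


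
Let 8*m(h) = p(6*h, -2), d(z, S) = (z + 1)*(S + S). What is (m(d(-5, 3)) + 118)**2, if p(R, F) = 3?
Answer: 896809/64 ≈ 14013.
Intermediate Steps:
d(z, S) = 2*S*(1 + z) (d(z, S) = (1 + z)*(2*S) = 2*S*(1 + z))
m(h) = 3/8 (m(h) = (1/8)*3 = 3/8)
(m(d(-5, 3)) + 118)**2 = (3/8 + 118)**2 = (947/8)**2 = 896809/64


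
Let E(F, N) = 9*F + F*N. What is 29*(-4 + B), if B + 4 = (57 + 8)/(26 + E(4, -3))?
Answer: -1943/10 ≈ -194.30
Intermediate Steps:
B = -27/10 (B = -4 + (57 + 8)/(26 + 4*(9 - 3)) = -4 + 65/(26 + 4*6) = -4 + 65/(26 + 24) = -4 + 65/50 = -4 + 65*(1/50) = -4 + 13/10 = -27/10 ≈ -2.7000)
29*(-4 + B) = 29*(-4 - 27/10) = 29*(-67/10) = -1943/10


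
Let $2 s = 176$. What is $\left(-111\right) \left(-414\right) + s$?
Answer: $46042$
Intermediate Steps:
$s = 88$ ($s = \frac{1}{2} \cdot 176 = 88$)
$\left(-111\right) \left(-414\right) + s = \left(-111\right) \left(-414\right) + 88 = 45954 + 88 = 46042$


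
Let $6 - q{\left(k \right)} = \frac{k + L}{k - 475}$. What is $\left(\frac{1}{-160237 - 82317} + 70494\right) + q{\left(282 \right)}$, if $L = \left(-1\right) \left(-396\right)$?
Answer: $\frac{3300475452419}{46812922} \approx 70504.0$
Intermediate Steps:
$L = 396$
$q{\left(k \right)} = 6 - \frac{396 + k}{-475 + k}$ ($q{\left(k \right)} = 6 - \frac{k + 396}{k - 475} = 6 - \frac{396 + k}{-475 + k}$)
$\left(\frac{1}{-160237 - 82317} + 70494\right) + q{\left(282 \right)} = \left(\frac{1}{-160237 - 82317} + 70494\right) + \frac{-3246 + 5 \cdot 282}{-475 + 282} = \left(\frac{1}{-242554} + 70494\right) + \frac{-3246 + 1410}{-193} = \left(- \frac{1}{242554} + 70494\right) - - \frac{1836}{193} = \frac{17098601675}{242554} + \frac{1836}{193} = \frac{3300475452419}{46812922}$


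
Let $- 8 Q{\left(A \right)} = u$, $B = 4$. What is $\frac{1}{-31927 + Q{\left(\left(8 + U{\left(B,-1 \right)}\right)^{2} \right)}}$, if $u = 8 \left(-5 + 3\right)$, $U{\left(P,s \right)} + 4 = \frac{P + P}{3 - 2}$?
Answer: $- \frac{1}{31925} \approx -3.1323 \cdot 10^{-5}$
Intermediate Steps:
$U{\left(P,s \right)} = -4 + 2 P$ ($U{\left(P,s \right)} = -4 + \frac{P + P}{3 - 2} = -4 + \frac{2 P}{1} = -4 + 2 P 1 = -4 + 2 P$)
$u = -16$ ($u = 8 \left(-2\right) = -16$)
$Q{\left(A \right)} = 2$ ($Q{\left(A \right)} = \left(- \frac{1}{8}\right) \left(-16\right) = 2$)
$\frac{1}{-31927 + Q{\left(\left(8 + U{\left(B,-1 \right)}\right)^{2} \right)}} = \frac{1}{-31927 + 2} = \frac{1}{-31925} = - \frac{1}{31925}$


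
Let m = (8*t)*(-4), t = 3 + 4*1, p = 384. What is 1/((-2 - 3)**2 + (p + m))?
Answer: 1/185 ≈ 0.0054054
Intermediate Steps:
t = 7 (t = 3 + 4 = 7)
m = -224 (m = (8*7)*(-4) = 56*(-4) = -224)
1/((-2 - 3)**2 + (p + m)) = 1/((-2 - 3)**2 + (384 - 224)) = 1/((-5)**2 + 160) = 1/(25 + 160) = 1/185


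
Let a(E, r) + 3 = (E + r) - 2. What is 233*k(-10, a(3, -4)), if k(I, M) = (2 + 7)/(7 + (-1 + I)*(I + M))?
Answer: 699/61 ≈ 11.459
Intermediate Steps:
a(E, r) = -5 + E + r (a(E, r) = -3 + ((E + r) - 2) = -3 + (-2 + E + r) = -5 + E + r)
k(I, M) = 9/(7 + (-1 + I)*(I + M))
233*k(-10, a(3, -4)) = 233*(9/(7 + (-10)² - 1*(-10) - (-5 + 3 - 4) - 10*(-5 + 3 - 4))) = 233*(9/(7 + 100 + 10 - 1*(-6) - 10*(-6))) = 233*(9/(7 + 100 + 10 + 6 + 60)) = 233*(9/183) = 233*(9*(1/183)) = 233*(3/61) = 699/61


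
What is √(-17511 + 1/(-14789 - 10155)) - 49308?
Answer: -49308 + I*√680962446215/6236 ≈ -49308.0 + 132.33*I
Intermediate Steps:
√(-17511 + 1/(-14789 - 10155)) - 49308 = √(-17511 + 1/(-24944)) - 49308 = √(-17511 - 1/24944) - 49308 = √(-436794385/24944) - 49308 = I*√680962446215/6236 - 49308 = -49308 + I*√680962446215/6236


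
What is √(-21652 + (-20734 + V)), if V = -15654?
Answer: 2*I*√14510 ≈ 240.92*I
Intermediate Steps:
√(-21652 + (-20734 + V)) = √(-21652 + (-20734 - 15654)) = √(-21652 - 36388) = √(-58040) = 2*I*√14510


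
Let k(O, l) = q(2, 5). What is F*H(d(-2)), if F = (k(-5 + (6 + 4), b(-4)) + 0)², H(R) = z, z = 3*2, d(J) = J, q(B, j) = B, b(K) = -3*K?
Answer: 24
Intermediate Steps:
z = 6
H(R) = 6
k(O, l) = 2
F = 4 (F = (2 + 0)² = 2² = 4)
F*H(d(-2)) = 4*6 = 24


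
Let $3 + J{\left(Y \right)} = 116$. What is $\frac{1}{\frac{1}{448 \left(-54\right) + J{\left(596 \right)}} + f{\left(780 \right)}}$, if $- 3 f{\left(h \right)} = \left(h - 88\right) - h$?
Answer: $\frac{72237}{2118949} \approx 0.034091$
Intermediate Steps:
$J{\left(Y \right)} = 113$ ($J{\left(Y \right)} = -3 + 116 = 113$)
$f{\left(h \right)} = \frac{88}{3}$ ($f{\left(h \right)} = - \frac{\left(h - 88\right) - h}{3} = - \frac{\left(-88 + h\right) - h}{3} = \left(- \frac{1}{3}\right) \left(-88\right) = \frac{88}{3}$)
$\frac{1}{\frac{1}{448 \left(-54\right) + J{\left(596 \right)}} + f{\left(780 \right)}} = \frac{1}{\frac{1}{448 \left(-54\right) + 113} + \frac{88}{3}} = \frac{1}{\frac{1}{-24192 + 113} + \frac{88}{3}} = \frac{1}{\frac{1}{-24079} + \frac{88}{3}} = \frac{1}{- \frac{1}{24079} + \frac{88}{3}} = \frac{1}{\frac{2118949}{72237}} = \frac{72237}{2118949}$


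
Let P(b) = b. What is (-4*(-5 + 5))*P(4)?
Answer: 0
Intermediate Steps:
(-4*(-5 + 5))*P(4) = -4*(-5 + 5)*4 = -4*0*4 = 0*4 = 0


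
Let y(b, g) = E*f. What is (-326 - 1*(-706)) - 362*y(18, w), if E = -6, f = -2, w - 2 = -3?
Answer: -3964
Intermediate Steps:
w = -1 (w = 2 - 3 = -1)
y(b, g) = 12 (y(b, g) = -6*(-2) = 12)
(-326 - 1*(-706)) - 362*y(18, w) = (-326 - 1*(-706)) - 362*12 = (-326 + 706) - 4344 = 380 - 4344 = -3964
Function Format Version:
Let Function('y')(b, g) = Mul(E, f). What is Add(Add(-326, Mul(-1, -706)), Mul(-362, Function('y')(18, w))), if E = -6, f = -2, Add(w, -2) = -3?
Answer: -3964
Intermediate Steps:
w = -1 (w = Add(2, -3) = -1)
Function('y')(b, g) = 12 (Function('y')(b, g) = Mul(-6, -2) = 12)
Add(Add(-326, Mul(-1, -706)), Mul(-362, Function('y')(18, w))) = Add(Add(-326, Mul(-1, -706)), Mul(-362, 12)) = Add(Add(-326, 706), -4344) = Add(380, -4344) = -3964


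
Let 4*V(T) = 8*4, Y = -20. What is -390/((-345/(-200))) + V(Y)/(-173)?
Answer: -899784/3979 ≈ -226.13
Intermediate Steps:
V(T) = 8 (V(T) = (8*4)/4 = (1/4)*32 = 8)
-390/((-345/(-200))) + V(Y)/(-173) = -390/((-345/(-200))) + 8/(-173) = -390/((-345*(-1/200))) + 8*(-1/173) = -390/69/40 - 8/173 = -390*40/69 - 8/173 = -5200/23 - 8/173 = -899784/3979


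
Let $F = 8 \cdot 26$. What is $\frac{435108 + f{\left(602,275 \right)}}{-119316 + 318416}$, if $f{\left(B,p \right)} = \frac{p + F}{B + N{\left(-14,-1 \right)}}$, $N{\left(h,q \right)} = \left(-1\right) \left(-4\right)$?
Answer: $\frac{87891977}{40218200} \approx 2.1854$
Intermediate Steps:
$F = 208$
$N{\left(h,q \right)} = 4$
$f{\left(B,p \right)} = \frac{208 + p}{4 + B}$ ($f{\left(B,p \right)} = \frac{p + 208}{B + 4} = \frac{208 + p}{4 + B}$)
$\frac{435108 + f{\left(602,275 \right)}}{-119316 + 318416} = \frac{435108 + \frac{208 + 275}{4 + 602}}{-119316 + 318416} = \frac{435108 + \frac{1}{606} \cdot 483}{199100} = \left(435108 + \frac{1}{606} \cdot 483\right) \frac{1}{199100} = \left(435108 + \frac{161}{202}\right) \frac{1}{199100} = \frac{87891977}{202} \cdot \frac{1}{199100} = \frac{87891977}{40218200}$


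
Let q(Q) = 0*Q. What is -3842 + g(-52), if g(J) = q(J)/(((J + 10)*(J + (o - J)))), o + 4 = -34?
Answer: -3842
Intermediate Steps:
o = -38 (o = -4 - 34 = -38)
q(Q) = 0
g(J) = 0 (g(J) = 0/(((J + 10)*(J + (-38 - J)))) = 0/(((10 + J)*(-38))) = 0/(-380 - 38*J) = 0)
-3842 + g(-52) = -3842 + 0 = -3842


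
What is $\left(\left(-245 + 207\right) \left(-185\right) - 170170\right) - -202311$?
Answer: $39171$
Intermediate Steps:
$\left(\left(-245 + 207\right) \left(-185\right) - 170170\right) - -202311 = \left(\left(-38\right) \left(-185\right) - 170170\right) + 202311 = \left(7030 - 170170\right) + 202311 = -163140 + 202311 = 39171$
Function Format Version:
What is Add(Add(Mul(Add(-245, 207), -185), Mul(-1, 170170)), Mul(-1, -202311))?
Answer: 39171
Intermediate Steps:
Add(Add(Mul(Add(-245, 207), -185), Mul(-1, 170170)), Mul(-1, -202311)) = Add(Add(Mul(-38, -185), -170170), 202311) = Add(Add(7030, -170170), 202311) = Add(-163140, 202311) = 39171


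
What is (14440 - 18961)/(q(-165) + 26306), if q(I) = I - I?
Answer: -4521/26306 ≈ -0.17186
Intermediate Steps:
q(I) = 0
(14440 - 18961)/(q(-165) + 26306) = (14440 - 18961)/(0 + 26306) = -4521/26306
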